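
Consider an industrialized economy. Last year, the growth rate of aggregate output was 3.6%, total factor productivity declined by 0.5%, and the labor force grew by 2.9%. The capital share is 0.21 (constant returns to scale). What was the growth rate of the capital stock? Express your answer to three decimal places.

The capital stock growth was 8.614%.

Labor's share = 1 − 0.21 = 0.79.
gY = gA + 0.79×2.9 + 0.21×g.
0.21×g = 3.6 + 0.5 − 2.291 = 1.809.
g = 1.809 / 0.21 = 8.61429%.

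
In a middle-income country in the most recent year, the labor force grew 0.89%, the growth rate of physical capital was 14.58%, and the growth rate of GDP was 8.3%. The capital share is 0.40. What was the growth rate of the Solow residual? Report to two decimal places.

Labor's share = 1 − 0.4 = 0.6.
Physical capital: 0.4 × 14.58 = 5.832 pp.
The labor force: 0.6 × 0.89 = 0.534 pp.
TFP growth = 8.3 − 6.366 = 1.934%.

1.93%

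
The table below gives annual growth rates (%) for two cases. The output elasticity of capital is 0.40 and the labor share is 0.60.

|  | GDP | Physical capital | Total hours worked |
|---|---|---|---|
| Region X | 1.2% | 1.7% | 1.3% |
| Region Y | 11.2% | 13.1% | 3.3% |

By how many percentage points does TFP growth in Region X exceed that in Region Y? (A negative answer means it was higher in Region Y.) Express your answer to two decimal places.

-4.24 percentage points

Labor's share = 1 − 0.4 = 0.6.
Region X: TFP = 1.2 − 0.68 − 0.78 = -0.26%.
Region Y: TFP = 11.2 − 5.24 − 1.98 = 3.98%.
Difference = -0.26 − (3.98) = -4.24 pp.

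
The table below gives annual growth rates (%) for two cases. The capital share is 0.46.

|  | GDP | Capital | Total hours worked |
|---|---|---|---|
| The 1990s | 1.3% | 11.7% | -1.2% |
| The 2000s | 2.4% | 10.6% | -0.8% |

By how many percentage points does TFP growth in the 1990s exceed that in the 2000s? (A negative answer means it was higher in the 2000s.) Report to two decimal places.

Labor's share = 1 − 0.46 = 0.54.
The 1990s: TFP = 1.3 − 5.382 + 0.648 = -3.434%.
The 2000s: TFP = 2.4 − 4.876 + 0.432 = -2.044%.
Difference = -3.434 − (-2.044) = -1.39 pp.

-1.39 percentage points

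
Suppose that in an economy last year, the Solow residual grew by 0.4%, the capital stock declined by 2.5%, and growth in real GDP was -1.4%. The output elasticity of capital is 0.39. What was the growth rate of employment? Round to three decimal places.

-1.352%

Labor's share = 1 − 0.39 = 0.61.
gY = gA + 0.39×(-2.5) + 0.61×g.
0.61×g = -1.4 − 0.4 + 0.975 = -0.825.
g = -0.825 / 0.61 = -1.35246%.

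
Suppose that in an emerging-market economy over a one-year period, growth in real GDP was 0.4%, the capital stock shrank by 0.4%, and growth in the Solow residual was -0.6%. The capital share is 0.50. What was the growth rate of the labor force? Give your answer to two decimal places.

2.40%

Labor's share = 1 − 0.5 = 0.5.
gY = gA + 0.5×(-0.4) + 0.5×g.
0.5×g = 0.4 + 0.6 + 0.2 = 1.2.
g = 1.2 / 0.5 = 2.4%.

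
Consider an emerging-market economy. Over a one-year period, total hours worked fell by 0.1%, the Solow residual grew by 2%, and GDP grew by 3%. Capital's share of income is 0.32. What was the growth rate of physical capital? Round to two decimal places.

Physical capital growth was 3.34%.

Labor's share = 1 − 0.32 = 0.68.
gY = gA + 0.68×(-0.1) + 0.32×g.
0.32×g = 3 − 2 + 0.068 = 1.068.
g = 1.068 / 0.32 = 3.3375%.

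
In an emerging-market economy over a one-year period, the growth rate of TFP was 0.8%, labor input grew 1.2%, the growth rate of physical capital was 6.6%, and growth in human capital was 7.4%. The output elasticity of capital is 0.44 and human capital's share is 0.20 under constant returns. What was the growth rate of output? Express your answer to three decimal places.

5.616%

Labor's share = 1 − 0.44 − 0.2 = 0.36.
Physical capital: 0.44 × 6.6 = 2.904 pp.
Human capital: 0.2 × 7.4 = 1.48 pp.
Labor input: 0.36 × 1.2 = 0.432 pp.
Output growth = 0.8 + 4.816 = 5.616%.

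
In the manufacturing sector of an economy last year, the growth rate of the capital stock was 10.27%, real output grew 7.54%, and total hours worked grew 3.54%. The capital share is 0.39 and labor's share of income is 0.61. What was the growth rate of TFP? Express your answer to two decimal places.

Labor's share = 1 − 0.39 = 0.61.
The capital stock: 0.39 × 10.27 = 4.0053 pp.
Total hours worked: 0.61 × 3.54 = 2.1594 pp.
TFP growth = 7.54 − 6.1647 = 1.3753%.

1.38%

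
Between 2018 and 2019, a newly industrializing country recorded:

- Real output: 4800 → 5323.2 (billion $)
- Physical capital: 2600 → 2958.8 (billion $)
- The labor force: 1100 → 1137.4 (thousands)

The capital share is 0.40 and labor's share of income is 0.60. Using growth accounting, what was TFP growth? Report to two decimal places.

Real output growth = (5323.2 − 4800) / 4800 = 10.9%.
Physical capital growth = (2958.8 − 2600) / 2600 = 13.8%.
The labor force growth = (1137.4 − 1100) / 1100 = 3.4%.
Labor's share = 1 − 0.4 = 0.6.
Physical capital: 0.4 × 13.8 = 5.52 pp.
The labor force: 0.6 × 3.4 = 2.04 pp.
TFP growth = 10.9 − 7.56 = 3.34%.

3.34%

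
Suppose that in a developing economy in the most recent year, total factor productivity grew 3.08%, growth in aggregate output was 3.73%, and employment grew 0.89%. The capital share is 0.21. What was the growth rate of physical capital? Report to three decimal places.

Labor's share = 1 − 0.21 = 0.79.
gY = gA + 0.79×0.89 + 0.21×g.
0.21×g = 3.73 − 3.08 − 0.7031 = -0.0531.
g = -0.0531 / 0.21 = -0.25286%.

-0.253%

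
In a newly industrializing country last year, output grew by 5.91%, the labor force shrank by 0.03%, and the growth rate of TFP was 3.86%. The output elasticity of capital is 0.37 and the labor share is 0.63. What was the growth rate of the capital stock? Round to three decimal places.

Labor's share = 1 − 0.37 = 0.63.
gY = gA + 0.63×(-0.03) + 0.37×g.
0.37×g = 5.91 − 3.86 + 0.0189 = 2.0689.
g = 2.0689 / 0.37 = 5.59162%.

5.592%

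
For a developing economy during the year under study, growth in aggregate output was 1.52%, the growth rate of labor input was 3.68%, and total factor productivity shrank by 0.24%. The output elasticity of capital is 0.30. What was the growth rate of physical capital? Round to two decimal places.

Labor's share = 1 − 0.3 = 0.7.
gY = gA + 0.7×3.68 + 0.3×g.
0.3×g = 1.52 + 0.24 − 2.576 = -0.816.
g = -0.816 / 0.3 = -2.72%.

-2.72%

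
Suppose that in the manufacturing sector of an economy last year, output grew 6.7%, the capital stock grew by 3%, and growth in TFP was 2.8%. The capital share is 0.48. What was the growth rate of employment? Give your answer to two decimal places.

Labor's share = 1 − 0.48 = 0.52.
gY = gA + 0.48×3 + 0.52×g.
0.52×g = 6.7 − 2.8 − 1.44 = 2.46.
g = 2.46 / 0.52 = 4.7308%.

4.73%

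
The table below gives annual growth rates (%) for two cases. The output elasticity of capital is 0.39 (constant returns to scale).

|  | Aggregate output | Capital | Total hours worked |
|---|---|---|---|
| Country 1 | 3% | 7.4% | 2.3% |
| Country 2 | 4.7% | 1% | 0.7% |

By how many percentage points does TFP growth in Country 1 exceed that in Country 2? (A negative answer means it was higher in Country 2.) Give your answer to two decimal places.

-5.17 percentage points

Labor's share = 1 − 0.39 = 0.61.
Country 1: TFP = 3 − 2.886 − 1.403 = -1.289%.
Country 2: TFP = 4.7 − 0.39 − 0.427 = 3.883%.
Difference = -1.289 − (3.883) = -5.172 pp.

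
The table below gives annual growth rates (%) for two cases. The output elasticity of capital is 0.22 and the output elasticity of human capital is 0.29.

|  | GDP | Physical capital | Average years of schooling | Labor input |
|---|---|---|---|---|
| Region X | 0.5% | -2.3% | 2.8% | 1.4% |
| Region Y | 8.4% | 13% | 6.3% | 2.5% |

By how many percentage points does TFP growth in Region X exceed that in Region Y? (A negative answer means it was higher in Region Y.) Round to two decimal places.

Labor's share = 1 − 0.22 − 0.29 = 0.49.
Region X: TFP = 0.5 + 0.506 − 0.812 − 0.686 = -0.492%.
Region Y: TFP = 8.4 − 2.86 − 1.827 − 1.225 = 2.488%.
Difference = -0.492 − (2.488) = -2.98 pp.

-2.98 percentage points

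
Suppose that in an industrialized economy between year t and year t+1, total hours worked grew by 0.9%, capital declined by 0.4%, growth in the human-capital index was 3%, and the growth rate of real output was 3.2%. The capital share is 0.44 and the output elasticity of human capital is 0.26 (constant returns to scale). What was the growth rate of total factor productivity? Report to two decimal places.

Labor's share = 1 − 0.44 − 0.26 = 0.3.
Capital: 0.44 × (-0.4) = -0.176 pp.
The human-capital index: 0.26 × 3 = 0.78 pp.
Total hours worked: 0.3 × 0.9 = 0.27 pp.
TFP growth = 3.2 − 0.874 = 2.326%.

2.33%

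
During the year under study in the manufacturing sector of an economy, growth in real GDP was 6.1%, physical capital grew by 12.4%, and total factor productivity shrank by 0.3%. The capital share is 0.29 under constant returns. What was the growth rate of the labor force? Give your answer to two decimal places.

Labor's share = 1 − 0.29 = 0.71.
gY = gA + 0.29×12.4 + 0.71×g.
0.71×g = 6.1 + 0.3 − 3.596 = 2.804.
g = 2.804 / 0.71 = 3.9493%.

3.95%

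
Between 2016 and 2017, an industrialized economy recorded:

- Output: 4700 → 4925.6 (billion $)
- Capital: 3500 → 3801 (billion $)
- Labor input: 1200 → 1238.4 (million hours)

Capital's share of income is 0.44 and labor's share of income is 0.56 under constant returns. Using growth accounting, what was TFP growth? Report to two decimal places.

Output growth = (4925.6 − 4700) / 4700 = 4.8%.
Capital growth = (3801 − 3500) / 3500 = 8.6%.
Labor input growth = (1238.4 − 1200) / 1200 = 3.2%.
Labor's share = 1 − 0.44 = 0.56.
Capital: 0.44 × 8.6 = 3.784 pp.
Labor input: 0.56 × 3.2 = 1.792 pp.
TFP growth = 4.8 − 5.576 = -0.776%.

-0.78%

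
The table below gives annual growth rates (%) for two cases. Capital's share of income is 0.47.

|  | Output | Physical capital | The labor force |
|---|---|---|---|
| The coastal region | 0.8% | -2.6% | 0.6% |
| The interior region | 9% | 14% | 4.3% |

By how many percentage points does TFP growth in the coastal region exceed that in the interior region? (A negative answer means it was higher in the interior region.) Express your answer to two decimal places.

Labor's share = 1 − 0.47 = 0.53.
The coastal region: TFP = 0.8 + 1.222 − 0.318 = 1.704%.
The interior region: TFP = 9 − 6.58 − 2.279 = 0.141%.
Difference = 1.704 − (0.141) = 1.563 pp.

1.56 percentage points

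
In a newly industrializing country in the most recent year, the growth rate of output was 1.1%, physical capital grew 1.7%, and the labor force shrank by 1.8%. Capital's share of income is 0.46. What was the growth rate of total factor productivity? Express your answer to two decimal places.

Labor's share = 1 − 0.46 = 0.54.
Physical capital: 0.46 × 1.7 = 0.782 pp.
The labor force: 0.54 × (-1.8) = -0.972 pp.
TFP growth = 1.1 + 0.19 = 1.29%.

1.29%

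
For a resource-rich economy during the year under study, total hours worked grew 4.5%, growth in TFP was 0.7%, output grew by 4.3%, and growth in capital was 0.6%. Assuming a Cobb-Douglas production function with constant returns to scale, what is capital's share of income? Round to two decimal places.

α = 0.23

gY = gA + α·gK + (1−α)·gL, so gY − gA − gL = α(gK − gL).
4.3 − 0.7 − 4.5 = α × (0.6 − 4.5).
-0.9 = -3.9 α, so α = 0.2308.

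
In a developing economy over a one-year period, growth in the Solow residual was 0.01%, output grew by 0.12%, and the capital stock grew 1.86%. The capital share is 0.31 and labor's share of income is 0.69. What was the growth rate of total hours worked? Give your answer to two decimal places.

-0.68%

Labor's share = 1 − 0.31 = 0.69.
gY = gA + 0.31×1.86 + 0.69×g.
0.69×g = 0.12 − 0.01 − 0.5766 = -0.4666.
g = -0.4666 / 0.69 = -0.6762%.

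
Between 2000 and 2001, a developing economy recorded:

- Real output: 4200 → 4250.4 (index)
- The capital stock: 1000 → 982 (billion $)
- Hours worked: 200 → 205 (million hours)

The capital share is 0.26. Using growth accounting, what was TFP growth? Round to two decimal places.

-0.18%

Real output growth = (4250.4 − 4200) / 4200 = 1.2%.
The capital stock growth = (982 − 1000) / 1000 = -1.8%.
Hours worked growth = (205 − 200) / 200 = 2.5%.
Labor's share = 1 − 0.26 = 0.74.
The capital stock: 0.26 × (-1.8) = -0.468 pp.
Hours worked: 0.74 × 2.5 = 1.85 pp.
TFP growth = 1.2 − 1.382 = -0.182%.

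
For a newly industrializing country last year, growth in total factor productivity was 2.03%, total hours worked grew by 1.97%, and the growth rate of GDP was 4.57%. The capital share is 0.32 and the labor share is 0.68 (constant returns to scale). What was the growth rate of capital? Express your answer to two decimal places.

Labor's share = 1 − 0.32 = 0.68.
gY = gA + 0.68×1.97 + 0.32×g.
0.32×g = 4.57 − 2.03 − 1.3396 = 1.2004.
g = 1.2004 / 0.32 = 3.7513%.

Capital growth was 3.75%.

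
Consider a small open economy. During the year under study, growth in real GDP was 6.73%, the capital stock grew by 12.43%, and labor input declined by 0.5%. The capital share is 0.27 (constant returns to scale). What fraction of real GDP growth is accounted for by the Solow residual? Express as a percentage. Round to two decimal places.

55.56%

Labor's share = 1 − 0.27 = 0.73.
The capital stock: 0.27 × 12.43 = 3.3561 pp.
Labor input: 0.73 × (-0.5) = -0.365 pp.
TFP growth = 6.73 − 2.9911 = 3.7389%.
TFP share of growth = 3.7389 / 6.73 × 100 = 55.5557%.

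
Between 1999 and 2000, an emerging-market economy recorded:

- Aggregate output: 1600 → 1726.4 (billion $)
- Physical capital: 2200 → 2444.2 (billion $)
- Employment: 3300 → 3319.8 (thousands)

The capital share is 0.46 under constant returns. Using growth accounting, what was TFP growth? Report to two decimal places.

2.47%

Aggregate output growth = (1726.4 − 1600) / 1600 = 7.9%.
Physical capital growth = (2444.2 − 2200) / 2200 = 11.1%.
Employment growth = (3319.8 − 3300) / 3300 = 0.6%.
Labor's share = 1 − 0.46 = 0.54.
Physical capital: 0.46 × 11.1 = 5.106 pp.
Employment: 0.54 × 0.6 = 0.324 pp.
TFP growth = 7.9 − 5.43 = 2.47%.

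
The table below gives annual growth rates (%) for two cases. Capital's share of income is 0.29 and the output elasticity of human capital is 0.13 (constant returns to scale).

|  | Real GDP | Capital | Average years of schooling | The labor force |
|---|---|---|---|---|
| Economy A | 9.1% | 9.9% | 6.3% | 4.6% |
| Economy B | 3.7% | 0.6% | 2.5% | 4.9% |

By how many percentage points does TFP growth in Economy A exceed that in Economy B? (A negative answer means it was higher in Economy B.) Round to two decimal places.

2.38 percentage points

Labor's share = 1 − 0.29 − 0.13 = 0.58.
Economy A: TFP = 9.1 − 2.871 − 0.819 − 2.668 = 2.742%.
Economy B: TFP = 3.7 − 0.174 − 0.325 − 2.842 = 0.359%.
Difference = 2.742 − (0.359) = 2.383 pp.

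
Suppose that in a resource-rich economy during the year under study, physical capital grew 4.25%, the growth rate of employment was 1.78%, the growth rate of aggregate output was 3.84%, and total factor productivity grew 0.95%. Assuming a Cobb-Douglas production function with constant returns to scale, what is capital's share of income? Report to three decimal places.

α = 0.449

gY = gA + α·gK + (1−α)·gL, so gY − gA − gL = α(gK − gL).
3.84 − 0.95 − 1.78 = α × (4.25 − 1.78).
1.11 = 2.47 α, so α = 0.44939.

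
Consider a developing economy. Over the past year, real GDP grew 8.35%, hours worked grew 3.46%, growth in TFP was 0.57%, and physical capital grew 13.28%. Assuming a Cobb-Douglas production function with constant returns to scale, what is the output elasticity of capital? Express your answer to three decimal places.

α = 0.440

gY = gA + α·gK + (1−α)·gL, so gY − gA − gL = α(gK − gL).
8.35 − 0.57 − 3.46 = α × (13.28 − 3.46).
4.32 = 9.82 α, so α = 0.43992.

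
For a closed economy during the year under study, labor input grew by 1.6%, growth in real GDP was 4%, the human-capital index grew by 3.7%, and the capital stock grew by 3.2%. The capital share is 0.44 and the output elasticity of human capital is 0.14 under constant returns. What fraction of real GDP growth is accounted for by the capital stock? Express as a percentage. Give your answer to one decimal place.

35.2%

The capital stock contributed 0.44 × 3.2 = 1.408 pp.
Share of growth = 1.408 / 4 × 100 = 35.2%.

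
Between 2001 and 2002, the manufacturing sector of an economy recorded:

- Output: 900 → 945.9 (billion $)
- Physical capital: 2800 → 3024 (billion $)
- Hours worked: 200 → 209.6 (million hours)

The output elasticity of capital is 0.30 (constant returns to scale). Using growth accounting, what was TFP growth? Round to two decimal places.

Output growth = (945.9 − 900) / 900 = 5.1%.
Physical capital growth = (3024 − 2800) / 2800 = 8%.
Hours worked growth = (209.6 − 200) / 200 = 4.8%.
Labor's share = 1 − 0.3 = 0.7.
Physical capital: 0.3 × 8 = 2.4 pp.
Hours worked: 0.7 × 4.8 = 3.36 pp.
TFP growth = 5.1 − 5.76 = -0.66%.

-0.66%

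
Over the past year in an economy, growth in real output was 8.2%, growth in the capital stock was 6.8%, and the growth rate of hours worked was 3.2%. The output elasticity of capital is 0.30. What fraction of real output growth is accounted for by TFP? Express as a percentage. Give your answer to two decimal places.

Labor's share = 1 − 0.3 = 0.7.
The capital stock: 0.3 × 6.8 = 2.04 pp.
Hours worked: 0.7 × 3.2 = 2.24 pp.
TFP growth = 8.2 − 4.28 = 3.92%.
TFP share of growth = 3.92 / 8.2 × 100 = 47.8049%.

47.80%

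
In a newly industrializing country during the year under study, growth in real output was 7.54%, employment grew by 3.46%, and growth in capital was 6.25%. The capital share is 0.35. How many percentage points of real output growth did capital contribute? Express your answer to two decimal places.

2.19 pp

Contribution = share × growth = 0.35 × 6.25 = 2.1875 pp.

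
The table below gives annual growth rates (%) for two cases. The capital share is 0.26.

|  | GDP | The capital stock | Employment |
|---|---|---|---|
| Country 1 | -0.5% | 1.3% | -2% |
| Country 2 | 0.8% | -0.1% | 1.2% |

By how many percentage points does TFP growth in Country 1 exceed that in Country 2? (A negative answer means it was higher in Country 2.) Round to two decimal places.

0.70 percentage points

Labor's share = 1 − 0.26 = 0.74.
Country 1: TFP = -0.5 − 0.338 + 1.48 = 0.642%.
Country 2: TFP = 0.8 + 0.026 − 0.888 = -0.062%.
Difference = 0.642 − (-0.062) = 0.704 pp.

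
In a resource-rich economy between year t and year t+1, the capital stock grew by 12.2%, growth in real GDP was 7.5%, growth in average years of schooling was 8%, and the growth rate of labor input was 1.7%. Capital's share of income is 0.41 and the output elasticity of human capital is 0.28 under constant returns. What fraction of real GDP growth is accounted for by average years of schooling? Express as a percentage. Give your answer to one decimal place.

29.9%

Average years of schooling contributed 0.28 × 8 = 2.24 pp.
Share of growth = 2.24 / 7.5 × 100 = 29.867%.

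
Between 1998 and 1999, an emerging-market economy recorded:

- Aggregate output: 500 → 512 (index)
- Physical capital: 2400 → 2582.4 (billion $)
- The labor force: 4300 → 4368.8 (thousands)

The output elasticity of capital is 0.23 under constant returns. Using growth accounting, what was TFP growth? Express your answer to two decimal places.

Aggregate output growth = (512 − 500) / 500 = 2.4%.
Physical capital growth = (2582.4 − 2400) / 2400 = 7.6%.
The labor force growth = (4368.8 − 4300) / 4300 = 1.6%.
Labor's share = 1 − 0.23 = 0.77.
Physical capital: 0.23 × 7.6 = 1.748 pp.
The labor force: 0.77 × 1.6 = 1.232 pp.
TFP growth = 2.4 − 2.98 = -0.58%.

-0.58%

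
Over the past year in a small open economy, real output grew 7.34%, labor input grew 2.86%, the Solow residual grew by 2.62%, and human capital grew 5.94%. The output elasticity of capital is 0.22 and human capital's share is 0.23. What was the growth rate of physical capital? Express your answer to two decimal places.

8.09%

Labor's share = 1 − 0.22 − 0.23 = 0.55.
gY = gA + 0.23×5.94 + 0.55×2.86 + 0.22×g.
0.22×g = 7.34 − 2.62 − 2.9392 = 1.7808.
g = 1.7808 / 0.22 = 8.0945%.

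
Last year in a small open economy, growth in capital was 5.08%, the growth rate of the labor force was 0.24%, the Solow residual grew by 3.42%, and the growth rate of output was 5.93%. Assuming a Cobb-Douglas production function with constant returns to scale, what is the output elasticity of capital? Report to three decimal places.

gY = gA + α·gK + (1−α)·gL, so gY − gA − gL = α(gK − gL).
5.93 − 3.42 − 0.24 = α × (5.08 − 0.24).
2.27 = 4.84 α, so α = 0.46901.

The output elasticity of capital is 0.469.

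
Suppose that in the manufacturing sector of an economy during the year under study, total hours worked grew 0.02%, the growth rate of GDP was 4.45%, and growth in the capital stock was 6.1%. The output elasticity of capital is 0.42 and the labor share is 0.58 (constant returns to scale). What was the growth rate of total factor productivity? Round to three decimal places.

Total factor productivity grew 1.876%.

Labor's share = 1 − 0.42 = 0.58.
The capital stock: 0.42 × 6.1 = 2.562 pp.
Total hours worked: 0.58 × 0.02 = 0.0116 pp.
TFP growth = 4.45 − 2.5736 = 1.8764%.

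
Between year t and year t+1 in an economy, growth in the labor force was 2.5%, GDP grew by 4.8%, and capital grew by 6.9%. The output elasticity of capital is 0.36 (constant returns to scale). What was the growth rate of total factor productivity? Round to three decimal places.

Labor's share = 1 − 0.36 = 0.64.
Capital: 0.36 × 6.9 = 2.484 pp.
The labor force: 0.64 × 2.5 = 1.6 pp.
TFP growth = 4.8 − 4.084 = 0.716%.

Total factor productivity growth was 0.716%.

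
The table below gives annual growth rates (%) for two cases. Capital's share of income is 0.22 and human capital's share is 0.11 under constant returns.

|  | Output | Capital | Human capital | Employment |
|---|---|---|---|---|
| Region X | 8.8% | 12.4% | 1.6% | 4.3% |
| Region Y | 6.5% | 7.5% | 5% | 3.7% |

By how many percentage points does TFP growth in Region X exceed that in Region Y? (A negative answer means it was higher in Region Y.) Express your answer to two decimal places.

Labor's share = 1 − 0.22 − 0.11 = 0.67.
Region X: TFP = 8.8 − 2.728 − 0.176 − 2.881 = 3.015%.
Region Y: TFP = 6.5 − 1.65 − 0.55 − 2.479 = 1.821%.
Difference = 3.015 − (1.821) = 1.194 pp.

1.19 percentage points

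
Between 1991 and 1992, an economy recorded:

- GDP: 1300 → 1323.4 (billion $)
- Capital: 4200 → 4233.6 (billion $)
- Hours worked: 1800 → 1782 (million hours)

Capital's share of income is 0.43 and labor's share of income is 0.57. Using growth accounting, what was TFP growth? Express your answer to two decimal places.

TFP grew 2.03%.

GDP growth = (1323.4 − 1300) / 1300 = 1.8%.
Capital growth = (4233.6 − 4200) / 4200 = 0.8%.
Hours worked growth = (1782 − 1800) / 1800 = -1%.
Labor's share = 1 − 0.43 = 0.57.
Capital: 0.43 × 0.8 = 0.344 pp.
Hours worked: 0.57 × (-1) = -0.57 pp.
TFP growth = 1.8 + 0.226 = 2.026%.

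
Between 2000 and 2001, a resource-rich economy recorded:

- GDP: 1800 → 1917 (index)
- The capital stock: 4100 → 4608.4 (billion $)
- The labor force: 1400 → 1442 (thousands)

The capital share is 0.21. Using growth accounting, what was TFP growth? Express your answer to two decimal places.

GDP growth = (1917 − 1800) / 1800 = 6.5%.
The capital stock growth = (4608.4 − 4100) / 4100 = 12.4%.
The labor force growth = (1442 − 1400) / 1400 = 3%.
Labor's share = 1 − 0.21 = 0.79.
The capital stock: 0.21 × 12.4 = 2.604 pp.
The labor force: 0.79 × 3 = 2.37 pp.
TFP growth = 6.5 − 4.974 = 1.526%.

TFP growth was 1.53%.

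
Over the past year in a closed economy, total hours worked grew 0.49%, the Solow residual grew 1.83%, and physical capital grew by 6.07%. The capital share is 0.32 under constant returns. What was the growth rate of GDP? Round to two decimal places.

Labor's share = 1 − 0.32 = 0.68.
Physical capital: 0.32 × 6.07 = 1.9424 pp.
Total hours worked: 0.68 × 0.49 = 0.3332 pp.
Output growth = 1.83 + 2.2756 = 4.1056%.

GDP grew 4.11%.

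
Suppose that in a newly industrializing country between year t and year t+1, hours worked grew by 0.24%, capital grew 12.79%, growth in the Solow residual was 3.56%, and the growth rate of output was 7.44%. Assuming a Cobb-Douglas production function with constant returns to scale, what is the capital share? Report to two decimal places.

The capital share is 0.29.

gY = gA + α·gK + (1−α)·gL, so gY − gA − gL = α(gK − gL).
7.44 − 3.56 − 0.24 = α × (12.79 − 0.24).
3.64 = 12.55 α, so α = 0.29.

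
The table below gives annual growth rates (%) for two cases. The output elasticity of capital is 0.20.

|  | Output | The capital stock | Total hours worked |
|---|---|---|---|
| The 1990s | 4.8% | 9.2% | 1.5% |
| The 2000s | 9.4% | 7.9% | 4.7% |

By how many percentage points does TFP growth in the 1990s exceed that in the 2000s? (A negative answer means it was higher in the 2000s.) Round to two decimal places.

Labor's share = 1 − 0.2 = 0.8.
The 1990s: TFP = 4.8 − 1.84 − 1.2 = 1.76%.
The 2000s: TFP = 9.4 − 1.58 − 3.76 = 4.06%.
Difference = 1.76 − (4.06) = -2.3 pp.

-2.30 percentage points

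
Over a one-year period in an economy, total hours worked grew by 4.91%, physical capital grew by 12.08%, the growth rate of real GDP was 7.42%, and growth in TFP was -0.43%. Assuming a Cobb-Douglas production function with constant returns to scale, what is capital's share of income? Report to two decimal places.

α = 0.41

gY = gA + α·gK + (1−α)·gL, so gY − gA − gL = α(gK − gL).
7.42 + 0.43 − 4.91 = α × (12.08 − 4.91).
2.94 = 7.17 α, so α = 0.41.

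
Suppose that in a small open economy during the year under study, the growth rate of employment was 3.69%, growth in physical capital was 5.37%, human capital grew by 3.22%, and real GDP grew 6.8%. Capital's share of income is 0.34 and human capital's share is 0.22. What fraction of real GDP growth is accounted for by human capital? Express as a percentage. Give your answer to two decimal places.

10.42%

Human capital contributed 0.22 × 3.22 = 0.7084 pp.
Share of growth = 0.7084 / 6.8 × 100 = 10.4176%.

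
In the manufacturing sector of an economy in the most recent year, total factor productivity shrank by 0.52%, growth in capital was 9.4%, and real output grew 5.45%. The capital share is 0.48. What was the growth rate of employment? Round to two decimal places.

Labor's share = 1 − 0.48 = 0.52.
gY = gA + 0.48×9.4 + 0.52×g.
0.52×g = 5.45 + 0.52 − 4.512 = 1.458.
g = 1.458 / 0.52 = 2.8038%.

2.80%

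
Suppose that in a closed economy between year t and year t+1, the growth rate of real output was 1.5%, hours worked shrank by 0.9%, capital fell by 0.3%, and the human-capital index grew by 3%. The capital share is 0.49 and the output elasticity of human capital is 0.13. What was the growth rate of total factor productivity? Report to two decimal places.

Labor's share = 1 − 0.49 − 0.13 = 0.38.
Capital: 0.49 × (-0.3) = -0.147 pp.
The human-capital index: 0.13 × 3 = 0.39 pp.
Hours worked: 0.38 × (-0.9) = -0.342 pp.
TFP growth = 1.5 + 0.099 = 1.599%.

1.60%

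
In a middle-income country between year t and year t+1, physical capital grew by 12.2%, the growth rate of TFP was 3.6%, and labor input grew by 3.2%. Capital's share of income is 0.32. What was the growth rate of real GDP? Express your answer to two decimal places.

Labor's share = 1 − 0.32 = 0.68.
Physical capital: 0.32 × 12.2 = 3.904 pp.
Labor input: 0.68 × 3.2 = 2.176 pp.
Output growth = 3.6 + 6.08 = 9.68%.

9.68%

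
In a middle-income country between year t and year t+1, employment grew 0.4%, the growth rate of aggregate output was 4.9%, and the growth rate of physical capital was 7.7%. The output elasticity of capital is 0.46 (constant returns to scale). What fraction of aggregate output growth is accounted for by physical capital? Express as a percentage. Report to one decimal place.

Physical capital contributed 0.46 × 7.7 = 3.542 pp.
Share of growth = 3.542 / 4.9 × 100 = 72.286%.

72.3%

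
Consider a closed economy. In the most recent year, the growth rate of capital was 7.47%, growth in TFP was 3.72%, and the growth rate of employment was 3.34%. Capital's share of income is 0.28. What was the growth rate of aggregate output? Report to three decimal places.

Labor's share = 1 − 0.28 = 0.72.
Capital: 0.28 × 7.47 = 2.0916 pp.
Employment: 0.72 × 3.34 = 2.4048 pp.
Output growth = 3.72 + 4.4964 = 8.2164%.

Aggregate output growth was 8.216%.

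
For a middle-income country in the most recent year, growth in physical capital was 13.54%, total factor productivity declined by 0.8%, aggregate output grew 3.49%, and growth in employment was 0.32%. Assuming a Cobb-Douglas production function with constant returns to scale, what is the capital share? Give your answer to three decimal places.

gY = gA + α·gK + (1−α)·gL, so gY − gA − gL = α(gK − gL).
3.49 + 0.8 − 0.32 = α × (13.54 − 0.32).
3.97 = 13.22 α, so α = 0.3003.

The capital share is 0.300.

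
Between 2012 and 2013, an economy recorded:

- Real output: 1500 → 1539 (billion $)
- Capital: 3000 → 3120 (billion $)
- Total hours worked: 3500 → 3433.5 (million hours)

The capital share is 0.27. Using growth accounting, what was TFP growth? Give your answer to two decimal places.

2.91%

Real output growth = (1539 − 1500) / 1500 = 2.6%.
Capital growth = (3120 − 3000) / 3000 = 4%.
Total hours worked growth = (3433.5 − 3500) / 3500 = -1.9%.
Labor's share = 1 − 0.27 = 0.73.
Capital: 0.27 × 4 = 1.08 pp.
Total hours worked: 0.73 × (-1.9) = -1.387 pp.
TFP growth = 2.6 + 0.307 = 2.907%.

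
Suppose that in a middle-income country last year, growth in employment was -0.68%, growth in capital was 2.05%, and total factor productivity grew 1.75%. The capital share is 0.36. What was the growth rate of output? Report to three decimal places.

2.053%

Labor's share = 1 − 0.36 = 0.64.
Capital: 0.36 × 2.05 = 0.738 pp.
Employment: 0.64 × (-0.68) = -0.4352 pp.
Output growth = 1.75 + 0.3028 = 2.0528%.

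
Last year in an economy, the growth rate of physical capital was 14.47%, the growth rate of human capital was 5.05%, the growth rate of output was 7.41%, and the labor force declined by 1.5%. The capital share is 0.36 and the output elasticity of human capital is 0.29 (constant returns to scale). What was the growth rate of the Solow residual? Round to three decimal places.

The Solow residual grew 1.261%.

Labor's share = 1 − 0.36 − 0.29 = 0.35.
Physical capital: 0.36 × 14.47 = 5.2092 pp.
Human capital: 0.29 × 5.05 = 1.4645 pp.
The labor force: 0.35 × (-1.5) = -0.525 pp.
TFP growth = 7.41 − 6.1487 = 1.2613%.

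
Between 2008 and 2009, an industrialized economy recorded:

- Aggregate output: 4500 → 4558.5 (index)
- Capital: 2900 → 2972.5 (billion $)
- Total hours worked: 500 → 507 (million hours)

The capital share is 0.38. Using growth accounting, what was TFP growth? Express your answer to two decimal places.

-0.52%

Aggregate output growth = (4558.5 − 4500) / 4500 = 1.3%.
Capital growth = (2972.5 − 2900) / 2900 = 2.5%.
Total hours worked growth = (507 − 500) / 500 = 1.4%.
Labor's share = 1 − 0.38 = 0.62.
Capital: 0.38 × 2.5 = 0.95 pp.
Total hours worked: 0.62 × 1.4 = 0.868 pp.
TFP growth = 1.3 − 1.818 = -0.518%.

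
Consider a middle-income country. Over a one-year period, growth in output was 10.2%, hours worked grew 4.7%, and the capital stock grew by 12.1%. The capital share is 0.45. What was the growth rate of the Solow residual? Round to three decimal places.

Labor's share = 1 − 0.45 = 0.55.
The capital stock: 0.45 × 12.1 = 5.445 pp.
Hours worked: 0.55 × 4.7 = 2.585 pp.
TFP growth = 10.2 − 8.03 = 2.17%.

The Solow residual grew 2.170%.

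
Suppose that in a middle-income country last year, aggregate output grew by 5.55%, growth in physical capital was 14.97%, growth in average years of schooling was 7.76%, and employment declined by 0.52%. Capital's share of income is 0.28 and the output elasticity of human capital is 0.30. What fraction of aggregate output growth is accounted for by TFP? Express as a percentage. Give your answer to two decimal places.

Labor's share = 1 − 0.28 − 0.3 = 0.42.
Physical capital: 0.28 × 14.97 = 4.1916 pp.
Average years of schooling: 0.3 × 7.76 = 2.328 pp.
Employment: 0.42 × (-0.52) = -0.2184 pp.
TFP growth = 5.55 − 6.3012 = -0.7512%.
TFP share of growth = -0.7512 / 5.55 × 100 = -13.5351%.

TFP accounted for -13.54% of growth.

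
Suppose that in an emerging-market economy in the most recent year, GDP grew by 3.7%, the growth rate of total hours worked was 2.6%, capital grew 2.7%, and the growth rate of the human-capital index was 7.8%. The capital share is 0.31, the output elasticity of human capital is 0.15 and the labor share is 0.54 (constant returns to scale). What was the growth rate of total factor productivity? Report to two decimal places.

Labor's share = 1 − 0.31 − 0.15 = 0.54.
Capital: 0.31 × 2.7 = 0.837 pp.
The human-capital index: 0.15 × 7.8 = 1.17 pp.
Total hours worked: 0.54 × 2.6 = 1.404 pp.
TFP growth = 3.7 − 3.411 = 0.289%.

Total factor productivity grew 0.29%.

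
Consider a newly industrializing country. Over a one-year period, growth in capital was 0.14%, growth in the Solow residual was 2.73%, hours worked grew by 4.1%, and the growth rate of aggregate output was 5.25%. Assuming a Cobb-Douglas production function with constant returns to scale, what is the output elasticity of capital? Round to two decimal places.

The output elasticity of capital is 0.40.

gY = gA + α·gK + (1−α)·gL, so gY − gA − gL = α(gK − gL).
5.25 − 2.73 − 4.1 = α × (0.14 − 4.1).
-1.58 = -3.96 α, so α = 0.399.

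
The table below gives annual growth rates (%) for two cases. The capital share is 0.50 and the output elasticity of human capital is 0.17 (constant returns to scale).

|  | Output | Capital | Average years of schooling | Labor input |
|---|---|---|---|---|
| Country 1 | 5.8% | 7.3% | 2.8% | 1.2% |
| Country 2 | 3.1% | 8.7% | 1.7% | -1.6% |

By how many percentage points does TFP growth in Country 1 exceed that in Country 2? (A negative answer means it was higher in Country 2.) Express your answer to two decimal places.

Labor's share = 1 − 0.5 − 0.17 = 0.33.
Country 1: TFP = 5.8 − 3.65 − 0.476 − 0.396 = 1.278%.
Country 2: TFP = 3.1 − 4.35 − 0.289 + 0.528 = -1.011%.
Difference = 1.278 − (-1.011) = 2.289 pp.

2.29 percentage points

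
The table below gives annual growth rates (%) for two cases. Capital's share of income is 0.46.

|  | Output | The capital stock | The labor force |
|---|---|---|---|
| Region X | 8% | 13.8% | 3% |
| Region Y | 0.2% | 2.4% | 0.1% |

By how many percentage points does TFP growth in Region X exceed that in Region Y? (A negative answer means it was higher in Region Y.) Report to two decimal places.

0.99 percentage points

Labor's share = 1 − 0.46 = 0.54.
Region X: TFP = 8 − 6.348 − 1.62 = 0.032%.
Region Y: TFP = 0.2 − 1.104 − 0.054 = -0.958%.
Difference = 0.032 − (-0.958) = 0.99 pp.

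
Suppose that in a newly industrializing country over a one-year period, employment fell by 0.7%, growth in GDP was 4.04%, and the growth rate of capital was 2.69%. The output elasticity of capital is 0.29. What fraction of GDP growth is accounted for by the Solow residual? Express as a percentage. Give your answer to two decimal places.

The Solow residual accounted for 92.99% of growth.

Labor's share = 1 − 0.29 = 0.71.
Capital: 0.29 × 2.69 = 0.7801 pp.
Employment: 0.71 × (-0.7) = -0.497 pp.
TFP growth = 4.04 − 0.2831 = 3.7569%.
TFP share of growth = 3.7569 / 4.04 × 100 = 92.9926%.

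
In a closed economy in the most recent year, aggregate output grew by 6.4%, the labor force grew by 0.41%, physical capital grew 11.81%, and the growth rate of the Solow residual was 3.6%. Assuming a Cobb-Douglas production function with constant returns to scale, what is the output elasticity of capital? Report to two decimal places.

gY = gA + α·gK + (1−α)·gL, so gY − gA − gL = α(gK − gL).
6.4 − 3.6 − 0.41 = α × (11.81 − 0.41).
2.39 = 11.4 α, so α = 0.2096.

α = 0.21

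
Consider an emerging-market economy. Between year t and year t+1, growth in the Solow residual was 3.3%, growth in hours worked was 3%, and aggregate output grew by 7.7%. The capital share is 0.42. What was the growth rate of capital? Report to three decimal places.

Capital grew 6.333%.

Labor's share = 1 − 0.42 = 0.58.
gY = gA + 0.58×3 + 0.42×g.
0.42×g = 7.7 − 3.3 − 1.74 = 2.66.
g = 2.66 / 0.42 = 6.33333%.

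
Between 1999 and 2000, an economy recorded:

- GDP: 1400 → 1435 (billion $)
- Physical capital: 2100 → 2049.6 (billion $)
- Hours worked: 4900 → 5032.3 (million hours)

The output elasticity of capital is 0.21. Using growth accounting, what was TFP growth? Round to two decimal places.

TFP grew 0.87%.

GDP growth = (1435 − 1400) / 1400 = 2.5%.
Physical capital growth = (2049.6 − 2100) / 2100 = -2.4%.
Hours worked growth = (5032.3 − 4900) / 4900 = 2.7%.
Labor's share = 1 − 0.21 = 0.79.
Physical capital: 0.21 × (-2.4) = -0.504 pp.
Hours worked: 0.79 × 2.7 = 2.133 pp.
TFP growth = 2.5 − 1.629 = 0.871%.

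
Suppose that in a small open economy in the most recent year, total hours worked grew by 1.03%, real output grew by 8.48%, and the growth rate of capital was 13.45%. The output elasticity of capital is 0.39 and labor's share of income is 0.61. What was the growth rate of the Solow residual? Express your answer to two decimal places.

2.61%

Labor's share = 1 − 0.39 = 0.61.
Capital: 0.39 × 13.45 = 5.2455 pp.
Total hours worked: 0.61 × 1.03 = 0.6283 pp.
TFP growth = 8.48 − 5.8738 = 2.6062%.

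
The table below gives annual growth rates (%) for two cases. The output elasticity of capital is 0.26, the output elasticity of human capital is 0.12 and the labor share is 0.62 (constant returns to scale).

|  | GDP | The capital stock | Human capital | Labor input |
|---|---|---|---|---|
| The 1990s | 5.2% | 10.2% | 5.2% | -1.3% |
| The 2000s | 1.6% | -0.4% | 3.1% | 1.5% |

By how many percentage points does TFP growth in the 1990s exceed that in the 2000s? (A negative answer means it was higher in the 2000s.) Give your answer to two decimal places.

Labor's share = 1 − 0.26 − 0.12 = 0.62.
The 1990s: TFP = 5.2 − 2.652 − 0.624 + 0.806 = 2.73%.
The 2000s: TFP = 1.6 + 0.104 − 0.372 − 0.93 = 0.402%.
Difference = 2.73 − (0.402) = 2.328 pp.

2.33 percentage points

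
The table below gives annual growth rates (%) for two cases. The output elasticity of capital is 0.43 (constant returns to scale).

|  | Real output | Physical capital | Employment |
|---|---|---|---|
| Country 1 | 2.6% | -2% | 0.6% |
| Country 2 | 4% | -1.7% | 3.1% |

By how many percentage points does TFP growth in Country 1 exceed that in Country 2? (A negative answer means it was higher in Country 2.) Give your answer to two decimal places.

0.15 percentage points

Labor's share = 1 − 0.43 = 0.57.
Country 1: TFP = 2.6 + 0.86 − 0.342 = 3.118%.
Country 2: TFP = 4 + 0.731 − 1.767 = 2.964%.
Difference = 3.118 − (2.964) = 0.154 pp.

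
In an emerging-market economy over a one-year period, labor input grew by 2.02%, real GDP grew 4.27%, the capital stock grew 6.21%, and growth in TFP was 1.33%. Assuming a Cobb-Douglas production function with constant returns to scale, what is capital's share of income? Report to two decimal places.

Capital's share of income is 0.22.

gY = gA + α·gK + (1−α)·gL, so gY − gA − gL = α(gK − gL).
4.27 − 1.33 − 2.02 = α × (6.21 − 2.02).
0.92 = 4.19 α, so α = 0.2196.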